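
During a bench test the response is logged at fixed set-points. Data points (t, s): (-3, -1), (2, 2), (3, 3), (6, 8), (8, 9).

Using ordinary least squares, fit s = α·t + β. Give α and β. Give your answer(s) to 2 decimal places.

From the data, Σt·t = 122, Σt = 16, Σ1 = 5.
Moment sums: Σt·s = 136, Σs = 21.
So AᵀA·[α, β]ᵀ = Aᵀs: [[122, 16]; [16, 5]]·[α, β]ᵀ = [136, 21]ᵀ.
det = 122·5 − 16² = 354.
α = (136·5 − 16·21)/354 = 172/177; β = (122·21 − 16·136)/354 = 193/177.

α = 0.97, β = 1.09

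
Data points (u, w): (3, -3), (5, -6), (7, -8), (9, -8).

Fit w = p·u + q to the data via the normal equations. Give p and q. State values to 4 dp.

With design matrix A, AᵀA = [[164, 24]; [24, 4]] and Aᵀw = [-167, -25]ᵀ.
Eliminating q: 4·(row 1) − 24·(row 2) gives 80·p = 4·(-167) − 24·(-25) = -68, so p = -17/20.
Then q = ((-25) − 24·(-17/20))/4 = -23/20.

p = -0.8500, q = -1.1500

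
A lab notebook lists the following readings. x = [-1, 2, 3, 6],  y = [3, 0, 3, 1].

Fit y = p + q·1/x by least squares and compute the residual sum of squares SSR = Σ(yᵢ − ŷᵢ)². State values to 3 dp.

Compute the Gram sums: Σ1 = 4, Σ1/x = 0, Σ1/x·1/x = 25/18.
And Σy = 7, Σ1/x·y = -11/6.
Δ = 4·(25/18) − 0² = 50/9.
p = (7·(25/18) − 0·(-11/6))/(50/9) = 7/4; q = (4·(-11/6) − 0·7)/(50/9) = -33/25.
Residuals: -7/100, -109/100, 169/100, -53/100; SSR = 433/100.

SSR = 4.330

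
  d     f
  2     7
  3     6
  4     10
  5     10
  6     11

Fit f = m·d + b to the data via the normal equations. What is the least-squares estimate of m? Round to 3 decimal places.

From the data, Σd·d = 90, Σd = 20, Σ1 = 5.
For Mᵀf: Σd·f = 188, Σf = 44.
MᵀM·[m, b]ᵀ = Mᵀf becomes [[90, 20]; [20, 5]]·[m, b]ᵀ = [188, 44]ᵀ.
Eliminating b: 5·(row 1) − 20·(row 2) gives 50·m = 5·188 − 20·44 = 60, so m = 6/5.
Then b = (44 − 20·(6/5))/5 = 4.

m = 1.200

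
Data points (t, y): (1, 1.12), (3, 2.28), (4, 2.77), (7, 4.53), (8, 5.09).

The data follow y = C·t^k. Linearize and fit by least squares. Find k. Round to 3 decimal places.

k = 0.727

With ln yᵢ as the transformed response and ln tᵢ as the regressor:
Over the data: Σln t = 6.5103, Σ(ln t)² = 11.2394, Σln y = 5.0944, Σln t·ln y = 8.6414.
Normal system: [[11.2394, 6.5103]; [6.5103, 5]]·[k, ln C]ᵀ = [8.6414, 5.0944]ᵀ.
Solving (det = 13.8136): k = 0.72694, ln C = 0.07236.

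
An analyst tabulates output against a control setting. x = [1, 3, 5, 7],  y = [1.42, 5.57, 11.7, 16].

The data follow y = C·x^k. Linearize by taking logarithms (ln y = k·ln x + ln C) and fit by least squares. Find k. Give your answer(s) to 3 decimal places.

Taking logs, ln y = k·ln x + ln C, so regress ln y on ln x.
Σln x = 4.6540, Σ(ln x)² = 7.5838, Σln y = 7.3002, Σln x·ln y = 11.2405.
Equations: 7.5838·k + 4.6540·ln C = 11.2405;  4.6540·k + 4·ln C = 7.3002.
Δ = 7.5838·4 − (4.6540)² = 8.6759; k = (11.2405·4 − 4.6540·7.3002)/8.6759 = 1.26639, ln C = (7.5838·7.3002 − 4.6540·11.2405)/8.6759 = 0.35162.

k = 1.266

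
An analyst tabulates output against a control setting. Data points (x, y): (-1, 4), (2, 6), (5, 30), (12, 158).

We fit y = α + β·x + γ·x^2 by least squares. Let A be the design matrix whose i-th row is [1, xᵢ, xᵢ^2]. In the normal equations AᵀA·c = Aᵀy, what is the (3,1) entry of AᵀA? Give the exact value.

174

Row 3 ↔ basis x^2, column 1 ↔ basis 1, so (AᵀA)_{3,1} = Σᵢ x^2 = (1)·(1) + (4)·(1) + (25)·(1) + (144)·(1) = 174.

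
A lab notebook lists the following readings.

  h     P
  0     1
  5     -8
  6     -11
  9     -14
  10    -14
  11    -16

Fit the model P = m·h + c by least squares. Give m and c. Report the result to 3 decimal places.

Sums needed: Σh·h = 363, Σh = 41, Σ1 = 6.
Moment sums: Σh·P = -548, ΣP = -62.
XᵀX·[m, c]ᵀ = XᵀP becomes [[363, 41]; [41, 6]]·[m, c]ᵀ = [-548, -62]ᵀ.
Δ = 363·6 − 41² = 497.
m = ((-548)·6 − 41·(-62))/497 = -746/497; c = (363·(-62) − 41·(-548))/497 = -38/497.

m = -1.501, c = -0.076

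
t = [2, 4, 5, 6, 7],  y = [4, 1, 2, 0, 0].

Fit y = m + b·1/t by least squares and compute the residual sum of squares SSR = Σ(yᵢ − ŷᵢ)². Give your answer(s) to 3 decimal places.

SSR = 1.774

From the data, Σ1 = 5, Σ1/t = 529/420, Σ1/t·1/t = 70681/176400.
And Σy = 7, Σ1/t·y = 53/20.
Δ = 5·(70681/176400) − (529/420)² = 18391/44100.
m = (7·(70681/176400) − (529/420)·(53/20))/(18391/44100) = -47005/36782; b = (5·(53/20) − (529/420)·7)/(18391/44100) = 195510/18391.
Residuals: -1377/36782, -6984/18391, 42365/36782, -18165/36782, -8855/36782; SSR = 32627/18391.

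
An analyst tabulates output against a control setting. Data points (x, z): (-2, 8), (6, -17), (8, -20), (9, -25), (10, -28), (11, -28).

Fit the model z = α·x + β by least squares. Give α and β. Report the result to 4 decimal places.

Normal-equation sums: Σx·x = 406, Σx = 42, Σ1 = 6.
Right-hand side: Σx·z = -1091, Σz = -110.
So AᵀA·[α, β]ᵀ = Aᵀz: [[406, 42]; [42, 6]]·[α, β]ᵀ = [-1091, -110]ᵀ.
det = 406·6 − 42² = 672.
α = ((-1091)·6 − 42·(-110))/672 = -321/112; β = (406·(-110) − 42·(-1091))/672 = 83/48.

α = -2.8661, β = 1.7292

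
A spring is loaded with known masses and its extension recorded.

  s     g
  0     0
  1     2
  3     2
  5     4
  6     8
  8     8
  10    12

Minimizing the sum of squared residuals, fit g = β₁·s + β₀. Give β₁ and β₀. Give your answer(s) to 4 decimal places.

Compute the Gram sums: Σs·s = 235, Σs = 33, Σ1 = 7.
Right-hand side: Σs·g = 260, Σg = 36.
Normal equations: [[235, 33]; [33, 7]]·[β₁, β₀]ᵀ = [260, 36]ᵀ.
Eliminating β₀: 7·(row 1) − 33·(row 2) gives 556·β₁ = 7·260 − 33·36 = 632, so β₁ = 158/139.
Then β₀ = (36 − 33·(158/139))/7 = -30/139.

β₁ = 1.1367, β₀ = -0.2158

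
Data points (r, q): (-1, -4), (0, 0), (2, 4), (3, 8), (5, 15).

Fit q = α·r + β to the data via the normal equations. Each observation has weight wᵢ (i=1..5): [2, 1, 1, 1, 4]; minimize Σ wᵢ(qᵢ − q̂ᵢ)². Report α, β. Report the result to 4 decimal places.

α = 3.1383, β = -0.9091

Compute the Gram sums: Σwᵢ·r·r = 115, Σwᵢ·r = 23, Σwᵢ·1 = 9.
Right-hand side: Σwᵢ·r·q = 340, Σwᵢ·q = 64.
Δ = 115·9 − 23² = 506.
α = (340·9 − 23·64)/506 = 794/253; β = (115·64 − 23·340)/506 = -10/11.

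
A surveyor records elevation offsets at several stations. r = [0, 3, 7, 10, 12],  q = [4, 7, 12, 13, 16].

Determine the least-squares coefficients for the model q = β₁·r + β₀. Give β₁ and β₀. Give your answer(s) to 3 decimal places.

β₁ = 0.969, β₀ = 4.198

With design matrix X, XᵀX = [[302, 32]; [32, 5]] and Xᵀq = [427, 52]ᵀ.
Determinant 302·5 − 32² = 486.
β₁ = (427·5 − 32·52)/486 = 157/162; β₀ = (302·52 − 32·427)/486 = 340/81.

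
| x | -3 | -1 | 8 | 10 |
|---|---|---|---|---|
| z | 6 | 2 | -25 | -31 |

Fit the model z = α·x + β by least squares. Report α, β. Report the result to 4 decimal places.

Sums needed: Σx·x = 174, Σx = 14, Σ1 = 4.
And Σx·z = -530, Σz = -48.
So MᵀM·[α, β]ᵀ = Mᵀz: [[174, 14]; [14, 4]]·[α, β]ᵀ = [-530, -48]ᵀ.
Eliminating β: 4·(row 1) − 14·(row 2) gives 500·α = 4·(-530) − 14·(-48) = -1448, so α = -362/125.
Then β = ((-48) − 14·(-362/125))/4 = -233/125.

α = -2.8960, β = -1.8640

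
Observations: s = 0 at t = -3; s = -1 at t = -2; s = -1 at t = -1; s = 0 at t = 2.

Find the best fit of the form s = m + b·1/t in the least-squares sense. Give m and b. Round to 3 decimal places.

m = -0.262, b = 0.714

With design matrix M, MᵀM = [[4, -4/3]; [-4/3, 29/18]] and Mᵀs = [-2, 3/2]ᵀ.
det = 4·(29/18) − (-4/3)² = 14/3.
m = ((-2)·(29/18) − (-4/3)·(3/2))/(14/3) = -11/42; b = (4·(3/2) − (-4/3)·(-2))/(14/3) = 5/7.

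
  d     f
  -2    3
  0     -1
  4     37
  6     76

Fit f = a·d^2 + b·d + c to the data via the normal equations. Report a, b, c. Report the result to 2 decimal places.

a = 1.79, b = 2.03, c = -0.40

Entries of AᵀA: Σd^2·d^2 = 1568, Σd^2·d = 272, Σd^2 = 56, Σd·d = 56, Σd = 8, Σ1 = 4.
For Aᵀf: Σd^2·f = 3340, Σd·f = 598, Σf = 115.
So AᵀA·[a, b, c]ᵀ = Aᵀf: [[1568, 272, 56]; [272, 56, 8]; [56, 8, 4]]·[a, b, c]ᵀ = [3340, 598, 115]ᵀ.
Inverting the 3×3 Gram matrix, [a, b, c]ᵀ = [43/24, 61/30, -2/5]ᵀ.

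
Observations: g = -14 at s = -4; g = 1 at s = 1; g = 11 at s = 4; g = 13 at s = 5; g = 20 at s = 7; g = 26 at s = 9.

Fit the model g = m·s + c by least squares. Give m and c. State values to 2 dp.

m = 3.08, c = -1.81

Setting ∂/∂m … = 0 gives: 188·m + 22·c = 540;  22·m + 6·c = 57.
(Σs·s = 188, Σs = 22, Σ1 = 6, Σs·g = 540, Σg = 57.)
Eliminating c: 6·(row 1) − 22·(row 2) gives 644·m = 6·540 − 22·57 = 1986, so m = 993/322.
Then c = (57 − 22·(993/322))/6 = -291/161.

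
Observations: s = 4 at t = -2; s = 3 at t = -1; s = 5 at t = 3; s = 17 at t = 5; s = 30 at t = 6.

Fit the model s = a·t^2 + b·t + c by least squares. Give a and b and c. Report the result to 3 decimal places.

Entries of XᵀX: Σt^2·t^2 = 2019, Σt^2·t = 359, Σt^2 = 75, Σt·t = 75, Σt = 11, Σ1 = 5.
For Xᵀs: Σt^2·s = 1569, Σt·s = 269, Σs = 59.
Normal equations: [[2019, 359, 75]; [359, 75, 11]; [75, 11, 5]]·[a, b, c]ᵀ = [1569, 269, 59]ᵀ.
Row-reducing yields a = 4839/4862, b = -5157/4862, c = -1934/2431.

a = 0.995, b = -1.061, c = -0.796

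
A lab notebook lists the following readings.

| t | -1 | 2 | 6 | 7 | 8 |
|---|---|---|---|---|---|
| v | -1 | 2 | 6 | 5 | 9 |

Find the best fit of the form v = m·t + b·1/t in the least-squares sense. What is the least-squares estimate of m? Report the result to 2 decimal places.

m = 0.96

From the data, Σt·t = 154, Σt·1/t = 5, Σ1/t·1/t = 37081/28224.
Right-hand side: Σt·v = 148, Σ1/t·v = 271/56.
Normal equations: [[154, 5]; [5, 37081/28224]]·[m, b]ᵀ = [148, 271/56]ᵀ.
det = 154·(37081/28224) − 5² = 357491/2016.
m = (148·(37081/28224) − 5·(271/56))/(357491/2016) = 2402534/2502437; b = (154·(271/56) − 5·148)/(357491/2016) = 10584/357491.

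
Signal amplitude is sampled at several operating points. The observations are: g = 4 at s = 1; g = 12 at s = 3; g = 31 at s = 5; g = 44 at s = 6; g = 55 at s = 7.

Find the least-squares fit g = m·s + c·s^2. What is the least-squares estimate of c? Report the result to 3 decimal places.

c = 0.882

The normal system MᵀM·[m, c]ᵀ = Mᵀg is [[120, 712]; [712, 4404]]·[m, c]ᵀ = [844, 5166]ᵀ.
Eliminating c: 4404·(row 1) − 712·(row 2) gives 21536·m = 4404·844 − 712·5166 = 38784, so m = 1212/673.
Then c = (5166 − 712·(1212/673))/4404 = 1187/1346.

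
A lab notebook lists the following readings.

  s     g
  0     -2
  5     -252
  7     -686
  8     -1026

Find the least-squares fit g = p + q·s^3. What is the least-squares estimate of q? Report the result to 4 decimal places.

Sums needed: Σ1 = 4, Σs^3 = 980, Σs^3·s^3 = 395418.
Moment sums: Σg = -1966, Σs^3·g = -792110.
So MᵀM·[p, q]ᵀ = Mᵀg: [[4, 980]; [980, 395418]]·[p, q]ᵀ = [-1966, -792110]ᵀ.
Δ = 4·395418 − 980² = 621272.
p = ((-1966)·395418 − 980·(-792110))/621272 = -280997/155318; q = (4·(-792110) − 980·(-1966))/621272 = -155220/77659.

q = -1.9987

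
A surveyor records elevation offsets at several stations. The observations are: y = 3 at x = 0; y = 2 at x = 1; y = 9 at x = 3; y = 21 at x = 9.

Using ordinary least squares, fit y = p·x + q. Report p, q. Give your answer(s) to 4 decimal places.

p = 2.1385, q = 1.8000

MᵀM·[p, q]ᵀ = Mᵀy reads: 91·p + 13·q = 218;  13·p + 4·q = 35.
(Σx·x = 91, Σx = 13, Σ1 = 4, Σx·y = 218, Σy = 35.)
Determinant 91·4 − 13² = 195.
p = (218·4 − 13·35)/195 = 139/65; q = (91·35 − 13·218)/195 = 9/5.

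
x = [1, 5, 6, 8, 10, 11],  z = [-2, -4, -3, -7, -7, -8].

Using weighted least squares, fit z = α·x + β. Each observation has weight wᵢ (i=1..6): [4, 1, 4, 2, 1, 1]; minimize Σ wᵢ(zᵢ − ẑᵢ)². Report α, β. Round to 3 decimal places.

α = -0.583, β = -0.936

Normal-equation sums: Σwᵢ·x·x = 522, Σwᵢ·x = 70, Σwᵢ·1 = 13.
Right-hand side: Σwᵢ·x·z = -370, Σwᵢ·z = -53.
Normal equations: [[522, 70]; [70, 13]]·[α, β]ᵀ = [-370, -53]ᵀ.
det = 522·13 − 70² = 1886.
α = ((-370)·13 − 70·(-53))/1886 = -550/943; β = (522·(-53) − 70·(-370))/1886 = -883/943.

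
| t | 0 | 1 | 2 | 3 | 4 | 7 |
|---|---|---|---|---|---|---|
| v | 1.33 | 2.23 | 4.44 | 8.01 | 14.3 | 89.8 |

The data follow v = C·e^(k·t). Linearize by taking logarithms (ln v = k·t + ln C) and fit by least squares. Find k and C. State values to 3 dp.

k = 0.606, C = 1.289

With ln vᵢ as the transformed response and tᵢ as the regressor:
Over the data: Σt = 17.0000, Σ(t)² = 79.0000, Σln v = 11.8164, Σt·ln v = 52.1495.
Normal system: [[79.0000, 17.0000]; [17.0000, 6]]·[k, ln C]ᵀ = [52.1495, 11.8164]ᵀ.
Slope k = (n·Σt·ln v − Σt·Σln v)/(n·Σ(t)² − (Σt)²) = (6·52.1495 − 17.0000·11.8164)/185.0000 = 0.60551; ln C = (Σln v − k·Σt)/n = 0.25379, so C = exp(0.25379) = 1.28890.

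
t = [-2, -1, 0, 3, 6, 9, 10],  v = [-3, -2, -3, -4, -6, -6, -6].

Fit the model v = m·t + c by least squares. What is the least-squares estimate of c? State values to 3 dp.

c = -3.105

Compute the Gram sums: Σt·t = 231, Σt = 25, Σ1 = 7.
And Σt·v = -154, Σv = -30.
det = 231·7 − 25² = 992.
m = ((-154)·7 − 25·(-30))/992 = -41/124; c = (231·(-30) − 25·(-154))/992 = -385/124.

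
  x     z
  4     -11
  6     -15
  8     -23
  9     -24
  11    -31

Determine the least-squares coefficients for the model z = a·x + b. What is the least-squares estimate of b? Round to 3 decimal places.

Setting ∂/∂a … = 0 gives: 318·a + 38·b = -875;  38·a + 5·b = -104.
Determinant 318·5 − 38² = 146.
a = ((-875)·5 − 38·(-104))/146 = -423/146; b = (318·(-104) − 38·(-875))/146 = 89/73.

b = 1.219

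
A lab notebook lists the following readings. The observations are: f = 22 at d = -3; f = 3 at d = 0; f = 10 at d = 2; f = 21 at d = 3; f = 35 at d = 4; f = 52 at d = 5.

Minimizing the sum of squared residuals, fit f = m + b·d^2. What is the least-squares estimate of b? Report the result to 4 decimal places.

b = 1.9761

The normal equations are: 6·m + 63·b = 143;  63·m + 1059·b = 2287.
(Σ1 = 6, Σd^2 = 63, Σd^2·d^2 = 1059, Σf = 143, Σd^2·f = 2287.)
det = 6·1059 − 63² = 2385.
m = (143·1059 − 63·2287)/2385 = 2452/795; b = (6·2287 − 63·143)/2385 = 1571/795.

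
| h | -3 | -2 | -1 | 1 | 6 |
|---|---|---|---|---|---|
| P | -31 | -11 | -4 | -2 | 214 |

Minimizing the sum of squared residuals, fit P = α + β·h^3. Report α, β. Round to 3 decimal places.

Forming MᵀM = [[5, 181]; [181, 47451]] and MᵀP = [166, 47151]ᵀ gives MᵀM·[α, β]ᵀ = MᵀP.
Eliminating β: 47451·(row 1) − 181·(row 2) gives 204494·α = 47451·166 − 181·47151 = -657465, so α = -657465/204494.
Then β = (47151 − 181·(-657465/204494))/47451 = 205709/204494.

α = -3.215, β = 1.006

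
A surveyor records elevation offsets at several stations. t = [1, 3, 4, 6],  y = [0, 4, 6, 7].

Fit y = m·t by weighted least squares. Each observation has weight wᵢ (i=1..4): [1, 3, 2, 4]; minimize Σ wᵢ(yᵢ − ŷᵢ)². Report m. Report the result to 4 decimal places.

Setting ∂/∂m … = 0 gives: 204·m = 252.
(Σwᵢ·t·t = 204, Σwᵢ·t·y = 252.)
Hence m = 252 / 204 ≈ 1.23529.

m = 1.2353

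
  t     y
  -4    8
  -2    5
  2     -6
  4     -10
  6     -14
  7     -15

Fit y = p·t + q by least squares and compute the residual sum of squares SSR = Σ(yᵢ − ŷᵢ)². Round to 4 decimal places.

SSR = 3.8692

Sums needed: Σt·t = 125, Σt = 13, Σ1 = 6.
Right-hand side: Σt·y = -283, Σy = -32.
det = 125·6 − 13² = 581.
p = ((-283)·6 − 13·(-32))/581 = -1282/581; q = (125·(-32) − 13·(-283))/581 = -321/581.
Residuals: -159/581, 662/581, -601/581, -361/581, -121/581, 580/581; SSR = 2248/581.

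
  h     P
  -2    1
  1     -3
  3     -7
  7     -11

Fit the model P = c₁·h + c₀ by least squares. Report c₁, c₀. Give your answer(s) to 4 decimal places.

c₁ = -1.3567, c₀ = -1.9474

The normal equations are: 63·c₁ + 9·c₀ = -103;  9·c₁ + 4·c₀ = -20.
Eliminating c₀: 4·(row 1) − 9·(row 2) gives 171·c₁ = 4·(-103) − 9·(-20) = -232, so c₁ = -232/171.
Then c₀ = ((-20) − 9·(-232/171))/4 = -37/19.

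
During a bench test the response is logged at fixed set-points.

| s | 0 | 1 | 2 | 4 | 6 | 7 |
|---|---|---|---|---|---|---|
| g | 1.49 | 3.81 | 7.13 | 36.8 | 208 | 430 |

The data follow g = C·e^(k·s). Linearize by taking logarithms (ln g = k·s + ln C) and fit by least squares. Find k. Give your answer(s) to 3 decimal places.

k = 0.809

With ln gᵢ as the transformed response and sᵢ as the regressor:
XᵀX = [[106.0000, 20.0000]; [20.0000, 6]], rhs = [94.1600, 18.7075]ᵀ  (here Σs = 20.0000, Σ(s)² = 106.0000, Σln g = 18.7075, Σs·ln g = 94.1600).
Δ = 106.0000·6 − (20.0000)² = 236.0000; k = (94.1600·6 − 20.0000·18.7075)/236.0000 = 0.80851, ln C = (106.0000·18.7075 − 20.0000·94.1600)/236.0000 = 0.42288.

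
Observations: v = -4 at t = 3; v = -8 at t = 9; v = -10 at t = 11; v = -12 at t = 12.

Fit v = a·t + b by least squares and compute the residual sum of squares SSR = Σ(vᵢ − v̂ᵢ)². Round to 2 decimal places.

SSR = 1.35

Normal-equation sums: Σt·t = 355, Σt = 35, Σ1 = 4.
And Σt·v = -338, Σv = -34.
Δ = 355·4 − 35² = 195.
a = ((-338)·4 − 35·(-34))/195 = -54/65; b = (355·(-34) − 35·(-338))/195 = -16/13.
Residuals: -18/65, 46/65, 24/65, -4/5; SSR = 88/65.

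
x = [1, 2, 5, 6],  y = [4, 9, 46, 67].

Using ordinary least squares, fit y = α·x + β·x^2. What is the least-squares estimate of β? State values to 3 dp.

β = 1.633

Entries of AᵀA: Σx·x = 66, Σx·x^2 = 350, Σx^2·x^2 = 1938.
Right-hand side: Σx·y = 654, Σx^2·y = 3602.
AᵀA·[α, β]ᵀ = Aᵀy becomes [[66, 350]; [350, 1938]]·[α, β]ᵀ = [654, 3602]ᵀ.
Eliminating β: 1938·(row 1) − 350·(row 2) gives 5408·α = 1938·654 − 350·3602 = 6752, so α = 211/169.
Then β = (3602 − 350·(211/169))/1938 = 276/169.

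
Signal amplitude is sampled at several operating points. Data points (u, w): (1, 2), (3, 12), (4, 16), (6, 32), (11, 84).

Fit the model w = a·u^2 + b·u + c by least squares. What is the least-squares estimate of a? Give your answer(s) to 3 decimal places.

Setting ∂/∂a … = 0 gives: 16275·a + 1639·b + 183·c = 11682;  1639·a + 183·b + 25·c = 1218;  183·a + 25·b + 5·c = 146.
(Σu^2·u^2 = 16275, Σu^2·u = 1639, Σu^2 = 183, Σu·u = 183, Σu = 25, Σ1 = 5, Σu^2·w = 11682, Σu·w = 1218, Σw = 146.)
Solving the 3×3 system (Gaussian elimination) gives a = 17894/39127, b = 105840/39127, c = -41612/39127.

a = 0.457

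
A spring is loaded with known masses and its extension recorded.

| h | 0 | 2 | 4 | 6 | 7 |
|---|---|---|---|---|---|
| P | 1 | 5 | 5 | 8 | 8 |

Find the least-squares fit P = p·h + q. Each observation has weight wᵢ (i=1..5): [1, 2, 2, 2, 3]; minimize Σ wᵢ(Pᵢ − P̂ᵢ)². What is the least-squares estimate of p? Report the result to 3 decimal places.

p = 0.876

MᵀWM·[p, q]ᵀ = MᵀWP reads: 259·p + 45·q = 324;  45·p + 10·q = 61.
(Σwᵢ·h·h = 259, Σwᵢ·h = 45, Σwᵢ·1 = 10, Σwᵢ·h·P = 324, Σwᵢ·P = 61.)
Determinant 259·10 − 45² = 565.
p = (324·10 − 45·61)/565 = 99/113; q = (259·61 − 45·324)/565 = 1219/565.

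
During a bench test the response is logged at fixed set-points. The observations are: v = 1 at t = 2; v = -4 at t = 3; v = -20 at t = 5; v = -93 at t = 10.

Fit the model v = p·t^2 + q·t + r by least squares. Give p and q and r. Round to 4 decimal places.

p = -0.9505, q = -0.3489, r = 5.5372

AᵀA·[p, q, r]ᵀ = Aᵀv reads: 10722·p + 1160·q + 138·r = -9832;  1160·p + 138·q + 20·r = -1040;  138·p + 20·q + 4·r = -116.
Row-reducing yields p = -2670/2809, q = -980/2809, r = 15554/2809.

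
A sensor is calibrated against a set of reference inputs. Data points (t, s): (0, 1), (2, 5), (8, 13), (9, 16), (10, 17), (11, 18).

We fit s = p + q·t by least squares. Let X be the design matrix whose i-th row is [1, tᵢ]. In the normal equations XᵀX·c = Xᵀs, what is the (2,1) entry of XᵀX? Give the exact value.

40

Row 2 ↔ basis t, column 1 ↔ basis 1, so (XᵀX)_{2,1} = Σᵢ t = (0)·(1) + (2)·(1) + (8)·(1) + (9)·(1) + (10)·(1) + (11)·(1) = 40.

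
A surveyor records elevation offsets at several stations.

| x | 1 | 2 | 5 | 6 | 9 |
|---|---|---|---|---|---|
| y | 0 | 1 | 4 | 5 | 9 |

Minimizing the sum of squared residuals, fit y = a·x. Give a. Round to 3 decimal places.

a = 0.905

From the data, Σx·x = 147.
For Aᵀy: Σx·y = 133.
So AᵀA·[a]ᵀ = Aᵀy: [[147]]·[a]ᵀ = [133]ᵀ.
a = 133/147 = 0.904762.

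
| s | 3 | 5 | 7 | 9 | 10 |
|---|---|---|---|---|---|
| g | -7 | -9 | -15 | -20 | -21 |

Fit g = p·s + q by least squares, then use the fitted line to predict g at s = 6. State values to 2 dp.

ĝ = -12.66

Normal-equation sums: Σs·s = 264, Σs = 34, Σ1 = 5.
Moment sums: Σs·g = -561, Σg = -72.
Δ = 264·5 − 34² = 164.
p = ((-561)·5 − 34·(-72))/164 = -357/164; q = (264·(-72) − 34·(-561))/164 = 33/82.
At s = 6: ĝ = (-357/164)·(6) + (33/82)·(1) = -519/41.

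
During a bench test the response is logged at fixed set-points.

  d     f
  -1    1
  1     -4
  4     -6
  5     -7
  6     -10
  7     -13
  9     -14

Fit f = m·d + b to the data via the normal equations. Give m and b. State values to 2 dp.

m = -1.48, b = -1.01

Setting ∂/∂m … = 0 gives: 209·m + 31·b = -341;  31·m + 7·b = -53.
det = 209·7 − 31² = 502.
m = ((-341)·7 − 31·(-53))/502 = -372/251; b = (209·(-53) − 31·(-341))/502 = -253/251.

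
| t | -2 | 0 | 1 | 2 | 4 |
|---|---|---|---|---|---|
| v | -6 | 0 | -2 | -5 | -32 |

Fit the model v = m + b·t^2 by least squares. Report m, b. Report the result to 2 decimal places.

XᵀX·[m, b]ᵀ = Xᵀv reads: 5·m + 25·b = -45;  25·m + 289·b = -558.
Δ = 5·289 − 25² = 820.
m = ((-45)·289 − 25·(-558))/820 = 189/164; b = (5·(-558) − 25·(-45))/820 = -333/164.

m = 1.15, b = -2.03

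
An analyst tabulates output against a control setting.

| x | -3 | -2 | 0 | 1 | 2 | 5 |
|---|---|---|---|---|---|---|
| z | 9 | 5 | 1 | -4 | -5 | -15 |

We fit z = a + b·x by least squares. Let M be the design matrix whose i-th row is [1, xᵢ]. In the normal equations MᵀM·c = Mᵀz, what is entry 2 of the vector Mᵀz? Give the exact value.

-126

Entry 2 ↔ basis x, so (Mᵀz)_{2} = Σᵢ (x)·zᵢ = (-3)·(9) + (-2)·(5) + (0)·(1) + (1)·(-4) + (2)·(-5) + (5)·(-15) = -126.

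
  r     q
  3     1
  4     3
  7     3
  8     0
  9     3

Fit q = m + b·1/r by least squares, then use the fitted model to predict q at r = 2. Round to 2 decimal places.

Normal-equation sums: Σ1 = 5, Σ1/r = 485/504, Σ1/r·1/r = 56389/254016.
Moment sums: Σq = 10, Σ1/r·q = 155/84.
Normal equations: [[5, 485/504]; [485/504, 56389/254016]]·[m, b]ᵀ = [10, 155/84]ᵀ.
Determinant 5·(56389/254016) − (485/504)² = 730/3969.
m = (10·(56389/254016) − (485/504)·(155/84))/(730/3969) = 2821/1168; b = (5·(155/84) − (485/504)·10)/(730/3969) = -315/146.
At r = 2: q̂ = (2821/1168)·(1) + (-315/146)·(1/2) = 1561/1168.

q̂ = 1.34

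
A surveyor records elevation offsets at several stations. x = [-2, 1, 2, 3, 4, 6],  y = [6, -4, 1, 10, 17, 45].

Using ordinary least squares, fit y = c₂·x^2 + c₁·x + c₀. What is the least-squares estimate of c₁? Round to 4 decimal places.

c₁ = -1.0749

MᵀM·[c₂, c₁, c₀]ᵀ = Mᵀy reads: 1666·c₂ + 308·c₁ + 70·c₀ = 2006;  308·c₂ + 70·c₁ + 14·c₀ = 354;  70·c₂ + 14·c₁ + 6·c₀ = 75.
(Σx^2·x^2 = 1666, Σx^2·x = 308, Σx^2 = 70, Σx·x = 70, Σx = 14, Σ1 = 6, Σx^2·y = 2006, Σx·y = 354, Σy = 75.)
Inverting the 3×3 Gram matrix, [c₂, c₁, c₀]ᵀ = [3499/2310, -2483/2310, -293/110]ᵀ.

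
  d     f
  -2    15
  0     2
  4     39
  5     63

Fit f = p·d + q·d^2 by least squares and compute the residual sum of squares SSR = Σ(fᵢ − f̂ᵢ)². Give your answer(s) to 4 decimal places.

SSR = 4.0047

From the data, Σd·d = 45, Σd·d^2 = 181, Σd^2·d^2 = 897.
For Aᵀf: Σd·f = 441, Σd^2·f = 2259.
Eliminating q: 897·(row 1) − 181·(row 2) gives 7604·p = 897·441 − 181·2259 = -13302, so p = -6651/3802.
Then q = (2259 − 181·(-6651/3802))/897 = 10917/3802.
Residuals: 30/1901, 2, 105/1901, -72/1901; SSR = 7613/1901.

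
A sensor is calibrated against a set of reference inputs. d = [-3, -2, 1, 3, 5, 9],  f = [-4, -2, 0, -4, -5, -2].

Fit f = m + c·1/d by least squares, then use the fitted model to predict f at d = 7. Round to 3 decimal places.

f̂ = -2.822

The normal system XᵀX·[m, c]ᵀ = Xᵀf is [[6, 73/90]; [73/90, 12349/8100]]·[m, c]ᵀ = [-17, -2/9]ᵀ.
det = 6·(12349/8100) − (73/90)² = 13753/1620.
m = ((-17)·(12349/8100) − (73/90)·(-2/9))/(13753/1620) = -208473/68765; c = (6·(-2/9) − (73/90)·(-17))/(13753/1620) = 20178/13753.
At d = 7: f̂ = (-208473/68765)·(1) + (20178/13753)·(1/7) = -1358421/481355.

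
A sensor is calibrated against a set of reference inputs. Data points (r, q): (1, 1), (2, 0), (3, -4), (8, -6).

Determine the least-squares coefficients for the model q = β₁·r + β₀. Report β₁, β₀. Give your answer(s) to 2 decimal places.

Entries of AᵀA: Σr·r = 78, Σr = 14, Σ1 = 4.
Moment sums: Σr·q = -59, Σq = -9.
Eliminating β₀: 4·(row 1) − 14·(row 2) gives 116·β₁ = 4·(-59) − 14·(-9) = -110, so β₁ = -55/58.
Then β₀ = ((-9) − 14·(-55/58))/4 = 31/29.

β₁ = -0.95, β₀ = 1.07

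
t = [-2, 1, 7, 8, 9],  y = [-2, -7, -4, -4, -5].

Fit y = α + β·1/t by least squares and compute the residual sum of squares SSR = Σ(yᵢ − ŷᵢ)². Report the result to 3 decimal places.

SSR = 0.844

With design matrix A, AᵀA = [[5, 443/504]; [443/504, 329809/254016]] and Aᵀy = [-22, -961/126]ᵀ.
Eliminating β: (329809/254016)·(row 1) − (443/504)·(row 2) gives (363199/63504)·α = (329809/254016)·(-22) − (443/504)·(-961/126) = -2776453/127008, so α = -2776453/726398.
Then β = ((-961/126) − (443/504)·(-2776453/726398))/(329809/254016) = -1193724/363199.
Residuals: 129933/726398, 79115/726398, 211925/726398, 84646/363199, -590265/726398; SSR = 306393/363199.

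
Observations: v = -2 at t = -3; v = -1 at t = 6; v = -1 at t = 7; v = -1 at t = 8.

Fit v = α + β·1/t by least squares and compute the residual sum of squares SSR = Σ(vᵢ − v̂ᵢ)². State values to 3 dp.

SSR = 0.004

The normal equations are: 4·α + (17/168)·β = -5;  (17/168)·α + (4937/28224)·β = 13/56.
det = 4·(4937/28224) − (17/168)² = 19459/28224.
α = ((-5)·(4937/28224) − (17/168)·(13/56))/(19459/28224) = -25348/19459; β = (4·(13/56) − (17/168)·(-5))/(19459/28224) = 40488/19459.
Residuals: -74/19459, -859/19459, 105/19459, 828/19459; SSR = 74/19459.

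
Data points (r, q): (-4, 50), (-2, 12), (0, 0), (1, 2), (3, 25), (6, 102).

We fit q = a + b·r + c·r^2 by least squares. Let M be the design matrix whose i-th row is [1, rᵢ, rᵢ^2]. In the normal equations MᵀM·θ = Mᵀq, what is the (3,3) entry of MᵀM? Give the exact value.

Row 3 ↔ basis r^2, column 3 ↔ basis r^2, so (MᵀM)_{3,3} = Σᵢ (r^2)·(r^2) = (16)·(16) + (4)·(4) + (0)·(0) + (1)·(1) + (9)·(9) + (36)·(36) = 1650.

1650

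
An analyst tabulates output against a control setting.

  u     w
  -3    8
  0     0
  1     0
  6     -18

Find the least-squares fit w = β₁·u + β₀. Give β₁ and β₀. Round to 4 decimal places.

β₁ = -2.9048, β₀ = 0.4048

Normal-equation sums: Σu·u = 46, Σu = 4, Σ1 = 4.
Right-hand side: Σu·w = -132, Σw = -10.
Eliminating β₀: 4·(row 1) − 4·(row 2) gives 168·β₁ = 4·(-132) − 4·(-10) = -488, so β₁ = -61/21.
Then β₀ = ((-10) − 4·(-61/21))/4 = 17/42.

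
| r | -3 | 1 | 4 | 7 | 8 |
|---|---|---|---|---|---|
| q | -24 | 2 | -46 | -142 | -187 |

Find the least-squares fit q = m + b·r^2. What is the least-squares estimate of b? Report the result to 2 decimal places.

Normal-equation sums: Σ1 = 5, Σr^2 = 139, Σr^2·r^2 = 6835.
For Xᵀq: Σq = -397, Σr^2·q = -19876.
det = 5·6835 − 139² = 14854.
m = ((-397)·6835 − 139·(-19876))/14854 = 49269/14854; b = (5·(-19876) − 139·(-397))/14854 = -44197/14854.

b = -2.98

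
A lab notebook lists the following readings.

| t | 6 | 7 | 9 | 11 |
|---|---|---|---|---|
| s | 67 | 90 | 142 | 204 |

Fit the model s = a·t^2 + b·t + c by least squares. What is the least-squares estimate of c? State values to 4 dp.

Setting ∂/∂a … = 0 gives: 24899·a + 2619·b + 287·c = 43008;  2619·a + 287·b + 33·c = 4554;  287·a + 33·b + 4·c = 503.
(Σt^2·t^2 = 24899, Σt^2·t = 2619, Σt^2 = 287, Σt·t = 287, Σt = 33, Σ1 = 4, Σt^2·s = 43008, Σt·s = 4554, Σs = 503.)
Row-reducing yields a = 469/398, b = 2919/398, c = -3842/199.

c = -19.3065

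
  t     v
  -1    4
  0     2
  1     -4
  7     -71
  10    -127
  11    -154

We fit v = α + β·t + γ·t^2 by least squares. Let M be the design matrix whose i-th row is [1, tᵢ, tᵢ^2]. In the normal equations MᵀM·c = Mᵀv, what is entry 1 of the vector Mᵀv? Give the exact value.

Entry 1 ↔ basis 1, so (Mᵀv)_{1} = Σᵢ vᵢ = (1)·(4) + (1)·(2) + (1)·(-4) + (1)·(-71) + (1)·(-127) + (1)·(-154) = -350.

-350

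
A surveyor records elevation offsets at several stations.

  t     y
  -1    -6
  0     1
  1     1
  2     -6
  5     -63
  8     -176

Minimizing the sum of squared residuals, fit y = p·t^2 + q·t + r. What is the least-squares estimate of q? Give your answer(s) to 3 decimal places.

q = 3.060

Sums needed: Σt^2·t^2 = 4739, Σt^2·t = 645, Σt^2 = 95, Σt·t = 95, Σt = 15, Σ1 = 6.
For Aᵀy: Σt^2·y = -12868, Σt·y = -1728, Σy = -249.
AᵀA·[p, q, r]ᵀ = Aᵀy becomes [[4739, 645, 95]; [645, 95, 15]; [95, 15, 6]]·[p, q, r]ᵀ = [-12868, -1728, -249]ᵀ.
Inverting the 3×3 Gram matrix, [p, q, r]ᵀ = [-37635/11968, 183099/59840, 3833/5984]ᵀ.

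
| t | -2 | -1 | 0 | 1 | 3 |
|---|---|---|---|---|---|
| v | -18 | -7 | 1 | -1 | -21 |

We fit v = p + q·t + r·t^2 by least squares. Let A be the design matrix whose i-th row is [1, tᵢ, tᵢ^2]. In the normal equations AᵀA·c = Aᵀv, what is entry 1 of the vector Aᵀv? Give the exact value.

-46

Entry 1 ↔ basis 1, so (Aᵀv)_{1} = Σᵢ vᵢ = (1)·(-18) + (1)·(-7) + (1)·(1) + (1)·(-1) + (1)·(-21) = -46.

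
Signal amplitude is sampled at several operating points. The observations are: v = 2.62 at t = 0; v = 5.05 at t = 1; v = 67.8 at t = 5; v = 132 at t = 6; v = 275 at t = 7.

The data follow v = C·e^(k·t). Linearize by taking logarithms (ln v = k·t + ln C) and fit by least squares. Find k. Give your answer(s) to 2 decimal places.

Let Y = ln v. Fitting Y = k·t + ln C by least squares:
Σt = 19.0000, Σ(t)² = 111.0000, Σln v = 17.2987, Σt·ln v = 91.3164.
Equations: 111.0000·k + 19.0000·ln C = 91.3164;  19.0000·k + 5·ln C = 17.2987.
Solving (det = 194.0000): k = 0.65931, ln C = 0.95435.

k = 0.66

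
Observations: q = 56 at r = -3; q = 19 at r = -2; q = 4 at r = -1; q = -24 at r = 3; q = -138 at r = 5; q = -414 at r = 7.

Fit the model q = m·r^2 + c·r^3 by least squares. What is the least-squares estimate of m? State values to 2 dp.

From the data, Σr^2·r^2 = 3205, Σr^2·r^3 = 19899, Σr^3·r^3 = 134797.
Right-hand side: Σr^2·q = -23368, Σr^3·q = -161568.
So MᵀM·[m, c]ᵀ = Mᵀq: [[3205, 19899]; [19899, 134797]]·[m, c]ᵀ = [-23368, -161568]ᵀ.
Determinant 3205·134797 − 19899² = 36054184.
m = ((-23368)·134797 − 19899·(-161568))/36054184 = 8138167/4506773; c = (3205·(-161568) − 19899·(-23368))/36054184 = -6603201/4506773.

m = 1.81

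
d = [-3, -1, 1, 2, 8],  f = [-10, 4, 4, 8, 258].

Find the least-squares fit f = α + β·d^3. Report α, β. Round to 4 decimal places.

Normal-equation sums: Σ1 = 5, Σd^3 = 493, Σd^3·d^3 = 262939.
For Mᵀf: Σf = 264, Σd^3·f = 132430.
MᵀM·[α, β]ᵀ = Mᵀf becomes [[5, 493]; [493, 262939]]·[α, β]ᵀ = [264, 132430]ᵀ.
Determinant 5·262939 − 493² = 1071646.
α = (264·262939 − 493·132430)/1071646 = 121409/31519; β = (5·132430 − 493·264)/1071646 = 15647/31519.

α = 3.8519, β = 0.4964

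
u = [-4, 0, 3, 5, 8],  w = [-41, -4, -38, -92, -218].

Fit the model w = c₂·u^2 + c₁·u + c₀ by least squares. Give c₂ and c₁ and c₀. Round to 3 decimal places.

c₂ = -3.021, c₁ = -2.636, c₀ = -3.384

With design matrix X, XᵀX = [[5058, 600, 114]; [600, 114, 12]; [114, 12, 5]] and Xᵀw = [-17250, -2154, -393]ᵀ.
Row-reducing yields c₂ = -43204/14299, c₁ = -37693/14299, c₀ = -48387/14299.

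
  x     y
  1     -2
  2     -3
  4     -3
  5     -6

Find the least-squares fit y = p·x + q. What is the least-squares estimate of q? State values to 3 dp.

q = -1.100

Normal-equation sums: Σx·x = 46, Σx = 12, Σ1 = 4.
Moment sums: Σx·y = -50, Σy = -14.
Normal equations: [[46, 12]; [12, 4]]·[p, q]ᵀ = [-50, -14]ᵀ.
Δ = 46·4 − 12² = 40.
p = ((-50)·4 − 12·(-14))/40 = -4/5; q = (46·(-14) − 12·(-50))/40 = -11/10.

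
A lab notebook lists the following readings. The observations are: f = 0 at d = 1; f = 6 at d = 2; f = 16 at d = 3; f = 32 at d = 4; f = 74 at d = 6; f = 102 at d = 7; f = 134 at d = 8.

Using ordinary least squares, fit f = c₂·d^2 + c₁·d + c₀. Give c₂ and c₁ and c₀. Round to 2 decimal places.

c₂ = 2.16, c₁ = -0.27, c₀ = -2.05

Compute the Gram sums: Σd^2·d^2 = 8147, Σd^2·d = 1171, Σd^2 = 179, Σd·d = 179, Σd = 31, Σ1 = 7.
For Aᵀf: Σd^2·f = 16918, Σd·f = 2418, Σf = 364.
Normal equations: [[8147, 1171, 179]; [1171, 179, 31]; [179, 31, 7]]·[c₂, c₁, c₀]ᵀ = [16918, 2418, 364]ᵀ.
Solving the 3×3 system (Gaussian elimination) gives c₂ = 10979/5082, c₁ = -1369/5082, c₀ = -1737/847.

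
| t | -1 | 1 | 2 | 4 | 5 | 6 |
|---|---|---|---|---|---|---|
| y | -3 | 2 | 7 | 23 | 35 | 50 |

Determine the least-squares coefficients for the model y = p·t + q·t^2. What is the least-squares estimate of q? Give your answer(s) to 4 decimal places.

q = 1.1012

Sums needed: Σt·t = 83, Σt·t^2 = 413, Σt^2·t^2 = 2195.
Right-hand side: Σt·y = 586, Σt^2·y = 3070.
So MᵀM·[p, q]ᵀ = Mᵀy: [[83, 413]; [413, 2195]]·[p, q]ᵀ = [586, 3070]ᵀ.
det = 83·2195 − 413² = 11616.
p = (586·2195 − 413·3070)/11616 = 765/484; q = (83·3070 − 413·586)/11616 = 533/484.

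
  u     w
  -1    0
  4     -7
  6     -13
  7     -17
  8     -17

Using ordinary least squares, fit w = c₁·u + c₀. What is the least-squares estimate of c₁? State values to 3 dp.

c₁ = -2.004

With design matrix X, XᵀX = [[166, 24]; [24, 5]] and Xᵀw = [-361, -54]ᵀ.
det = 166·5 − 24² = 254.
c₁ = ((-361)·5 − 24·(-54))/254 = -509/254; c₀ = (166·(-54) − 24·(-361))/254 = -150/127.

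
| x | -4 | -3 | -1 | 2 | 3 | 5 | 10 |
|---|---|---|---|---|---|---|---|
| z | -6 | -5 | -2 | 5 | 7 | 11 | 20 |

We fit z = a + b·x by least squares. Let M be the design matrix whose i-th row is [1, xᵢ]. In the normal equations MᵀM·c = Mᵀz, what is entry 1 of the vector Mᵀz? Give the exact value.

30

Entry 1 ↔ basis 1, so (Mᵀz)_{1} = Σᵢ zᵢ = (1)·(-6) + (1)·(-5) + (1)·(-2) + (1)·(5) + (1)·(7) + (1)·(11) + (1)·(20) = 30.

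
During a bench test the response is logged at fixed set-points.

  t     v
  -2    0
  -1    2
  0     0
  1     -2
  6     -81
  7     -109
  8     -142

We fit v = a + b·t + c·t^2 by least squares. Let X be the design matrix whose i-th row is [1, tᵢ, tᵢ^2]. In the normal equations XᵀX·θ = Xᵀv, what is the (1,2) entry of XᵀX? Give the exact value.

19

Row 1 ↔ basis 1, column 2 ↔ basis t, so (XᵀX)_{1,2} = Σᵢ t = (1)·(-2) + (1)·(-1) + (1)·(0) + (1)·(1) + (1)·(6) + (1)·(7) + (1)·(8) = 19.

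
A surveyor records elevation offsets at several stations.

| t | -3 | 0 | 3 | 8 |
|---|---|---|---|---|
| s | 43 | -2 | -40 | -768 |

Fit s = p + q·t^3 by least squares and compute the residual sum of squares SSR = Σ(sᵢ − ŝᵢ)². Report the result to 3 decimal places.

SSR = 10.083

The normal equations are: 4·p + 512·q = -767;  512·p + 263602·q = -395457.
Determinant 4·263602 − 512² = 792264.
p = ((-767)·263602 − 512·(-395457))/792264 = 145625/396132; q = (4·(-395457) − 512·(-767))/792264 = -297281/198066.
Residuals: 834877/396132, -937889/396132, 62269/396132, 13581/132044; SSR = 3994105/396132.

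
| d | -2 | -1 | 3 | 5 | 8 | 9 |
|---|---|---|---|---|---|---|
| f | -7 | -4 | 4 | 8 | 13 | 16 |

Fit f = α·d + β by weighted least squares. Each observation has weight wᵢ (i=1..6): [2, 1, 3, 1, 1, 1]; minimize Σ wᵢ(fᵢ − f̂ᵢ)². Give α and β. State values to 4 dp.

α = 2.0357, β = -2.4363

With design matrix M, MᵀWM = [[206, 26]; [26, 9]] and MᵀWf = [356, 31]ᵀ.
det = 206·9 − 26² = 1178.
α = (356·9 − 26·31)/1178 = 1199/589; β = (206·31 − 26·356)/1178 = -1435/589.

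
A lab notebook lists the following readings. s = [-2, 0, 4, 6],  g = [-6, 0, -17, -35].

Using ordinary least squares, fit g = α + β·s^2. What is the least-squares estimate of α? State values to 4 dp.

With design matrix M, MᵀM = [[4, 56]; [56, 1568]] and Mᵀg = [-58, -1556]ᵀ.
Δ = 4·1568 − 56² = 3136.
α = ((-58)·1568 − 56·(-1556))/3136 = -17/14; β = (4·(-1556) − 56·(-58))/3136 = -93/98.

α = -1.2143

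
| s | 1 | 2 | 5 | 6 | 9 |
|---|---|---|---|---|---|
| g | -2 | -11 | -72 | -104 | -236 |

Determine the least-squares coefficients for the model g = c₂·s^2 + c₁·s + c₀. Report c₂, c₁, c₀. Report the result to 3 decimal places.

Entries of AᵀA: Σs^2·s^2 = 8499, Σs^2·s = 1079, Σs^2 = 147, Σs·s = 147, Σs = 23, Σ1 = 5.
And Σs^2·g = -24706, Σs·g = -3132, Σg = -425.
So AᵀA·[c₂, c₁, c₀]ᵀ = Aᵀg: [[8499, 1079, 147]; [1079, 147, 23]; [147, 23, 5]]·[c₂, c₁, c₀]ᵀ = [-24706, -3132, -425]ᵀ.
Inverting the 3×3 Gram matrix, [c₂, c₁, c₀]ᵀ = [-36247/12316, 2533/12316, 3575/6158]ᵀ.

c₂ = -2.943, c₁ = 0.206, c₀ = 0.581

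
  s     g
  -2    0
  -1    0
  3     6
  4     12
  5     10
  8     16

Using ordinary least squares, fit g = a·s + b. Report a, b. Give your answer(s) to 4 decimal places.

Compute the Gram sums: Σs·s = 119, Σs = 17, Σ1 = 6.
And Σs·g = 244, Σg = 44.
So AᵀA·[a, b]ᵀ = Aᵀg: [[119, 17]; [17, 6]]·[a, b]ᵀ = [244, 44]ᵀ.
Eliminating b: 6·(row 1) − 17·(row 2) gives 425·a = 6·244 − 17·44 = 716, so a = 716/425.
Then b = (44 − 17·(716/425))/6 = 64/25.

a = 1.6847, b = 2.5600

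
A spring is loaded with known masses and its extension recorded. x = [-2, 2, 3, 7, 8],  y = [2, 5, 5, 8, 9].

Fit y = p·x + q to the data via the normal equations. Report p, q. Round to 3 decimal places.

p = 0.684, q = 3.337

Compute the Gram sums: Σx·x = 130, Σx = 18, Σ1 = 5.
Right-hand side: Σx·y = 149, Σy = 29.
Determinant 130·5 − 18² = 326.
p = (149·5 − 18·29)/326 = 223/326; q = (130·29 − 18·149)/326 = 544/163.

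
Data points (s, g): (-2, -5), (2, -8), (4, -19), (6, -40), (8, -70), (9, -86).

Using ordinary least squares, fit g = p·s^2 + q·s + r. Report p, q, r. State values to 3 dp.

XᵀX·[p, q, r]ᵀ = Xᵀg reads: 12241·p + 1521·q + 205·r = -13242;  1521·p + 205·q + 27·r = -1656;  205·p + 27·q + 6·r = -228.
(Σs^2·s^2 = 12241, Σs^2·s = 1521, Σs^2 = 205, Σs·s = 205, Σs = 27, Σ1 = 6, Σs^2·g = -13242, Σs·g = -1656, Σg = -228.)
Row-reducing yields p = -234561/237220, q = -108549/237220, r = -255861/118610.

p = -0.989, q = -0.458, r = -2.157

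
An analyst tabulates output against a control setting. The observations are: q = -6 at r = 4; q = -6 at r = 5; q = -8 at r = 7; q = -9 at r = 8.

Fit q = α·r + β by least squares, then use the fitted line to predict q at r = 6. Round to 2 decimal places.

q̂ = -7.25

The normal equations are: 154·α + 24·β = -182;  24·α + 4·β = -29.
(Σr·r = 154, Σr = 24, Σ1 = 4, Σr·q = -182, Σq = -29.)
Eliminating β: 4·(row 1) − 24·(row 2) gives 40·α = 4·(-182) − 24·(-29) = -32, so α = -4/5.
Then β = ((-29) − 24·(-4/5))/4 = -49/20.
At r = 6: q̂ = (-4/5)·(6) + (-49/20)·(1) = -29/4.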